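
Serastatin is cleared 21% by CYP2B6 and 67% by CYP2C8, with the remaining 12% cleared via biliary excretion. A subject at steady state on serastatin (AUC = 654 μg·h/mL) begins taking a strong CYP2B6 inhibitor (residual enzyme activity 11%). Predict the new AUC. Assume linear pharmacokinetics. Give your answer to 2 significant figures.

CYP2B6: 0.21 × 0.11 = 0.0231
CYP2C8: 0.67 (unchanged)
Other: 0.12 (unchanged)
New clearance relative to baseline: 0.0231 + 0.67 + 0.12 = 0.8131.
New AUC = baseline ÷ relative clearance = 654 / 0.8131 = 8.0 × 10² μg·h/mL.

8.0 × 10² μg·h/mL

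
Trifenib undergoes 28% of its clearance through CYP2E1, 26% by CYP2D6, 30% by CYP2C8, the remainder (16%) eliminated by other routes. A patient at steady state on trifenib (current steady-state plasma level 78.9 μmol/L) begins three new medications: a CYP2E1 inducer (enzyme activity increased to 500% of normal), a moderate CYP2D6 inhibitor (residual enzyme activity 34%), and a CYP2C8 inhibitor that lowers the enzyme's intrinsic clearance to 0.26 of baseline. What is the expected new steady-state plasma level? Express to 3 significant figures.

45.7 μmol/L

CYP2E1: 0.28 × 5 = 1.4
CYP2D6: 0.26 × 0.34 = 0.0884
CYP2C8: 0.3 × 0.26 = 0.078
Other: 0.16 (unchanged)
CL_new/CL_old = 1.4 + 0.0884 + 0.078 + 0.16 = 1.7264.
New steady-state plasma level = 78.9 / 1.7264 = 45.7 μmol/L (concentration scales inversely with clearance).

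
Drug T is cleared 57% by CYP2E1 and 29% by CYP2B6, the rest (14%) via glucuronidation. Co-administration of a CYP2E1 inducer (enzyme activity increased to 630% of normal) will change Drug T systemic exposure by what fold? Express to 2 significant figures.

0.25

The CYP2E1 pathway (57% of clearance) is boosted to 6.3× activity: 0.57 × 6.3 = 3.591.
CYP2B6 (29%) and the residual 14% are unaffected.
CL_new/CL_old = 3.591 + 0.29 + 0.14 = 4.021.
Since systemic exposure ∝ 1/CL, the ratio is 1 / 4.021 = 0.25.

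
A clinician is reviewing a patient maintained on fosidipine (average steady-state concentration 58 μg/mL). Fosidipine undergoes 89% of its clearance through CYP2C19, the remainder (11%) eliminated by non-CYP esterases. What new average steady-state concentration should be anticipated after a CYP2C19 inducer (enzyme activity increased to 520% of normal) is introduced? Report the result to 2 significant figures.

12 μg/mL

The CYP2C19 pathway (89% of clearance) is boosted to 5.2× activity: 0.89 × 5.2 = 4.628.
The remaining 11% of clearance is unaffected.
CL_new/CL_old = 4.628 + 0.11 = 4.738.
Average steady-state concentration ∝ 1/CL, so new value = 58 / 4.738 = 12 μg/mL.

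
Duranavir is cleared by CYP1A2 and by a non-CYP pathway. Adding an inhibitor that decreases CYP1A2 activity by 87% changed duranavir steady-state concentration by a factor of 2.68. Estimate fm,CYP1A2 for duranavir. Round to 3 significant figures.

0.721

Let x = fm,CYP1A2. Because steady-state concentration ∝ 1/CL, relative clearance fell to 1/2.68 = 0.3731.
Setting x·0.13 + (1 − x) = 0.3731 and solving: x = (0.3731 − 1)/(0.13 − 1) = 0.721.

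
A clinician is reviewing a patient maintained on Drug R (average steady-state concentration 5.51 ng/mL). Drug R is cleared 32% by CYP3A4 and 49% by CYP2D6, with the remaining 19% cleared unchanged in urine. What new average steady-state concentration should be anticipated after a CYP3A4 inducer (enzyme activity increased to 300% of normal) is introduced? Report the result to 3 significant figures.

The CYP3A4 pathway (32% of clearance) increases to 3× activity: 0.32 × 3 = 0.96.
CYP2D6 (49%) and the residual 19% are unaffected.
Relative clearance = 0.96 + 0.49 + 0.19 = 1.64.
New average steady-state concentration = baseline ÷ relative clearance = 5.51 / 1.64 = 3.36 ng/mL.

3.36 ng/mL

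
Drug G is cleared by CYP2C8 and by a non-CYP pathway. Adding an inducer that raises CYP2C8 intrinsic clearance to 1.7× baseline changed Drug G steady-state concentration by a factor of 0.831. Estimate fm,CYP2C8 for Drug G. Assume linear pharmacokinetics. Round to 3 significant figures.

Write x for the fraction cleared via CYP2C8. The observed steady-state concentration change means clearance rose to 1/0.831 = 1.203 of baseline.
Setting x·1.7 + (1 − x) = 1.203 and solving: x = (1.203 − 1)/(1.7 − 1) = 0.291.

0.291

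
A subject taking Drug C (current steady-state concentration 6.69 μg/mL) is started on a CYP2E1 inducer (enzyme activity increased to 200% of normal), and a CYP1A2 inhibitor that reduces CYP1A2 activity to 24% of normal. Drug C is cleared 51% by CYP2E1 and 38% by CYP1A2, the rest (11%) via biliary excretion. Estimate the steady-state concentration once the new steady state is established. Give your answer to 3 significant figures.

The CYP2E1 pathway (51% of clearance) is boosted to 2× activity: 0.51 × 2 = 1.02.
The CYP1A2 pathway (38% of clearance) drops to 0.24× activity: 0.38 × 0.24 = 0.0912.
The remaining 11% of clearance is unaffected.
New clearance relative to baseline: 1.02 + 0.0912 + 0.11 = 1.2212.
Dividing the baseline by the relative clearance: 6.69 / 1.2212 = 5.48 μg/mL.

5.48 μg/mL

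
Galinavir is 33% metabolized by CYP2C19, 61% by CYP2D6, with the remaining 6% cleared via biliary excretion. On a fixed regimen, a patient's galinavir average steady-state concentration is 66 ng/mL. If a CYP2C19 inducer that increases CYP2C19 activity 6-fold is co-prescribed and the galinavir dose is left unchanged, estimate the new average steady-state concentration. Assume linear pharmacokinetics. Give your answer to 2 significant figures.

The CYP2C19 pathway (33% of clearance) rises to 6× activity: 0.33 × 6 = 1.98.
CYP2D6 (61%) and the residual 6% are unaffected.
New clearance relative to baseline: 1.98 + 0.61 + 0.06 = 2.65.
With dosing unchanged, average steady-state concentration scales as 1/CL: 66 / 2.65 = 25 ng/mL.

25 ng/mL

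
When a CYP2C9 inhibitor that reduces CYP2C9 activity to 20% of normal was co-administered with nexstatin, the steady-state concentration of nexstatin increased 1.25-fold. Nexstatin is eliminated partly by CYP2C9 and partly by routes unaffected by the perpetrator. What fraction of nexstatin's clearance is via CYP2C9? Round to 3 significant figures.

Write x for the fraction cleared via CYP2C9. The observed steady-state concentration change means clearance fell to 1/1.25 = 0.8 of baseline.
Setting x·0.2 + (1 − x) = 0.8 and solving: x = (0.8 − 1)/(0.2 − 1) = 0.250.

0.250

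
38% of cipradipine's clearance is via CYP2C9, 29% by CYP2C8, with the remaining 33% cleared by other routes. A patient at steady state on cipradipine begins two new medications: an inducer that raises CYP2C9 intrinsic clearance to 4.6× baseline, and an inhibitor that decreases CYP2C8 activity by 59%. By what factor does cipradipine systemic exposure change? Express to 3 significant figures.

The CYP2C9 pathway (38% of clearance) rises to 4.6× activity: 0.38 × 4.6 = 1.748.
The CYP2C8 pathway (29% of clearance) drops to 0.41× activity: 0.29 × 0.41 = 0.1189.
The remaining 33% of clearance is unaffected.
CL_new/CL_old = 1.748 + 0.1189 + 0.33 = 2.1969.
Net systemic exposure ratio = 1 / 2.1969 = 0.455.

0.455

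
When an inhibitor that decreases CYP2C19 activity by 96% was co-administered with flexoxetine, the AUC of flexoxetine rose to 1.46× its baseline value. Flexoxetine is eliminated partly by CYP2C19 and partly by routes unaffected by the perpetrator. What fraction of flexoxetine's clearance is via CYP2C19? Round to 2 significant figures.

0.33

CL'/CL = 1 / 1.46 = 0.6849
0.04·fm + (1 − fm) = 0.6849
fm = (0.6849 − 1) / (0.04 − 1) = 0.33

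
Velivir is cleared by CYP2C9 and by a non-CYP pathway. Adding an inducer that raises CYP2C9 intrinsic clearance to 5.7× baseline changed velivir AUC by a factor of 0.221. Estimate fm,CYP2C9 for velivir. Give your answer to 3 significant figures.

0.750

CL'/CL = 1 / 0.221 = 4.525
5.7·fm + (1 − fm) = 4.525
fm = (4.525 − 1) / (5.7 − 1) = 0.750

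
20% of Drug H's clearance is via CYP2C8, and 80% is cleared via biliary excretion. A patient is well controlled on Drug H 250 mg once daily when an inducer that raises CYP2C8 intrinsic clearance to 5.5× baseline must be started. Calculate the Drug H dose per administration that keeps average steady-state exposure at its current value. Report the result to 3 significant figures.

475 mg

The CYP2C8 pathway (20% of clearance) increases to 5.5× activity: 0.2 × 5.5 = 1.1.
The remaining 80% of clearance is unaffected.
Relative clearance = 1.1 + 0.8 = 1.9.
Css,avg = (dose rate)/CL, so holding Css fixed requires dose ∝ CL: 250 × 1.9 = 475 mg.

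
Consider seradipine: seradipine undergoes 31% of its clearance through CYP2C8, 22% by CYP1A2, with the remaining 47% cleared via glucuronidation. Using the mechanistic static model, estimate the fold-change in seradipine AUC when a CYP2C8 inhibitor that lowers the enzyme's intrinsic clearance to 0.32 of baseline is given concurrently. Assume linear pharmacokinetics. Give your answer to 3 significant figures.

CYP2C8: 0.31 × 0.32 = 0.0992
CYP1A2: 0.22 (unchanged)
Other: 0.47 (unchanged)
Relative clearance = 0.0992 + 0.22 + 0.47 = 0.7892.
AUC is inversely proportional to clearance, so the fold-change is 1 / 0.7892 = 1.27.

1.27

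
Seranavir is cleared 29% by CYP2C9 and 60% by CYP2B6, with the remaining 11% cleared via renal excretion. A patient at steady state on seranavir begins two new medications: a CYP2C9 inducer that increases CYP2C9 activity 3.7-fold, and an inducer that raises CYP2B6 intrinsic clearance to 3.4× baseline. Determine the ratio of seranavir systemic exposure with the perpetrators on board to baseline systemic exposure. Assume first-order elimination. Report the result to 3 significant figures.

0.310

The CYP2C9 pathway (29% of clearance) increases to 3.7× activity: 0.29 × 3.7 = 1.073.
The CYP2B6 pathway (60% of clearance) is boosted to 3.4× activity: 0.6 × 3.4 = 2.04.
Non-CYP routes (11%) are unchanged.
CL_new/CL_old = 1.073 + 2.04 + 0.11 = 3.223.
Net systemic exposure ratio = 1 / 3.223 = 0.310.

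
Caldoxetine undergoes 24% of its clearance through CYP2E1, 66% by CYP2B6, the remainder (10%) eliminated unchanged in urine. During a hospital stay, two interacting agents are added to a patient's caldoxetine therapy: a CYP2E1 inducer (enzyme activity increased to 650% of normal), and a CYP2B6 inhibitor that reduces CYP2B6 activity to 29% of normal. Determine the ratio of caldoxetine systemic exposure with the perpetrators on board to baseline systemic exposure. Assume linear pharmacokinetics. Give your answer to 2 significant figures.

0.54

The CYP2E1 pathway (24% of clearance) increases to 6.5× activity: 0.24 × 6.5 = 1.56.
The CYP2B6 pathway (66% of clearance) drops to 0.29× activity: 0.66 × 0.29 = 0.1914.
The remaining 10% of clearance is unaffected.
New clearance relative to baseline: 1.56 + 0.1914 + 0.1 = 1.8514.
Because systemic exposure varies inversely with clearance, the combined effect is 1 / 1.8514 = 0.54.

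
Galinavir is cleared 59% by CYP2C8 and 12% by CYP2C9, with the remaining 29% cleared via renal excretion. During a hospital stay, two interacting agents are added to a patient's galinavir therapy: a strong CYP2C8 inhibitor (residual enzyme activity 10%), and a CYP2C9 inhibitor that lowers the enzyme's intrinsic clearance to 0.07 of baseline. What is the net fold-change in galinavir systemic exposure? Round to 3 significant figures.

2.80

The CYP2C8 pathway (59% of clearance) drops to 0.1× activity: 0.59 × 0.1 = 0.059.
The CYP2C9 pathway (12% of clearance) falls to 0.07× activity: 0.12 × 0.07 = 0.0084.
The remaining 29% of clearance is unaffected.
New clearance relative to baseline: 0.059 + 0.0084 + 0.29 = 0.3574.
Because systemic exposure varies inversely with clearance, the combined effect is 1 / 0.3574 = 2.80.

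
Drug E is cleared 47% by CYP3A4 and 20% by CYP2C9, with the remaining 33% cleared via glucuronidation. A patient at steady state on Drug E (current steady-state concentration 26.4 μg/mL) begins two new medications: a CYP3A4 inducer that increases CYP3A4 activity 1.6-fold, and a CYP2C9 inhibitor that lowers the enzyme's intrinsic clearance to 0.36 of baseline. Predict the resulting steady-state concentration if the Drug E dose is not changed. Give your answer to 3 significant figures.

22.9 μg/mL

The CYP3A4 pathway (47% of clearance) rises to 1.6× activity: 0.47 × 1.6 = 0.752.
The CYP2C9 pathway (20% of clearance) falls to 0.36× activity: 0.2 × 0.36 = 0.072.
The remaining 33% of clearance is unaffected.
Relative clearance = 0.752 + 0.072 + 0.33 = 1.154.
Steady-state concentration ∝ 1/CL: new value = 26.4 / 1.154 = 22.9 μg/mL.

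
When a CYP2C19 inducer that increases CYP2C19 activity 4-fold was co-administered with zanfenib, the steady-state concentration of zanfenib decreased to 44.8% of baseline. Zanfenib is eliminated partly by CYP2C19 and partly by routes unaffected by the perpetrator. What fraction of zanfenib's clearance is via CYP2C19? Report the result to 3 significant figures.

0.411

Let x = fm,CYP2C19. Because steady-state concentration ∝ 1/CL, relative clearance rose to 1/0.448 = 2.232.
Setting x·4 + (1 − x) = 2.232 and solving: x = (2.232 − 1)/(4 − 1) = 0.411.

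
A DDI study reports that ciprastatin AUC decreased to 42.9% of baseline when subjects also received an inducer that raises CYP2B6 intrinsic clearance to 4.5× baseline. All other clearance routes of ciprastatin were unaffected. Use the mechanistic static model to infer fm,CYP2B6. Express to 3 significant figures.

Call the CYP2B6 fraction fm. After the interaction, CL_new/CL_old = fm × 4.5 + (1 − fm).
AUC ratio = 1 / (new CL fraction), so new CL fraction = 1 / 0.429 = 2.331.
fm × 4.5 + 1 − fm = 2.331  ⇒  fm × (4.5 − 1) = 1.331  ⇒  fm = 0.380.

0.380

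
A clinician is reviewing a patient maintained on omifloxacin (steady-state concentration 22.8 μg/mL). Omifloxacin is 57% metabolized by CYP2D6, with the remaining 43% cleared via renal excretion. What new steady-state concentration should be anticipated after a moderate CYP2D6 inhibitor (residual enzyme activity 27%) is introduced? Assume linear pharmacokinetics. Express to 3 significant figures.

CYP2D6: 0.57 × 0.27 = 0.1539
Other: 0.43 (unchanged)
Relative clearance = 0.1539 + 0.43 = 0.5839.
New steady-state concentration = baseline ÷ relative clearance = 22.8 / 0.5839 = 39.0 μg/mL.

39.0 μg/mL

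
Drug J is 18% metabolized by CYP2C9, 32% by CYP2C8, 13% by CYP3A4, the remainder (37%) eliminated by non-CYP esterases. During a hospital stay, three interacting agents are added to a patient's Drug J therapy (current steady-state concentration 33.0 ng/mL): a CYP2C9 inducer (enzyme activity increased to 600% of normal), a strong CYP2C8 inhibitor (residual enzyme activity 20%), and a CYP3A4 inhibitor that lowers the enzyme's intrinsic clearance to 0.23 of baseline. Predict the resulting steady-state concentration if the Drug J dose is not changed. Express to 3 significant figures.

CYP2C9: 0.18 × 6 = 1.08
CYP2C8: 0.32 × 0.2 = 0.064
CYP3A4: 0.13 × 0.23 = 0.0299
Other: 0.37 (unchanged)
CL_new/CL_old = 1.08 + 0.064 + 0.0299 + 0.37 = 1.5439.
Dividing the baseline by the relative clearance: 33.0 / 1.5439 = 21.4 ng/mL.

21.4 ng/mL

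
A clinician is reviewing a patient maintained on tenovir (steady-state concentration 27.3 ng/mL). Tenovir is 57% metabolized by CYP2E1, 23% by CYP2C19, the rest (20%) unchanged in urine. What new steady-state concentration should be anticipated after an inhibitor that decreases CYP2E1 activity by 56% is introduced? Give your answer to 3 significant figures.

CYP2E1: 0.57 × 0.44 = 0.2508
CYP2C19: 0.23 (unchanged)
Other: 0.2 (unchanged)
CL_new/CL_old = 0.2508 + 0.23 + 0.2 = 0.6808.
New steady-state concentration = baseline ÷ relative clearance = 27.3 / 0.6808 = 40.1 ng/mL.

40.1 ng/mL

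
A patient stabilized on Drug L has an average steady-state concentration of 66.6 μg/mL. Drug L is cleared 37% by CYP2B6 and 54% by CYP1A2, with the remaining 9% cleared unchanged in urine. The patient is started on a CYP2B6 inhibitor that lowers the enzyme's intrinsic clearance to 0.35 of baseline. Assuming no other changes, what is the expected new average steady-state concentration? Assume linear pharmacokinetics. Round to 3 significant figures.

87.7 μg/mL

The CYP2B6 pathway (37% of clearance) is reduced to 0.35× activity: 0.37 × 0.35 = 0.1295.
CYP1A2 (54%) and the residual 9% are unaffected.
Relative clearance = 0.1295 + 0.54 + 0.09 = 0.7595.
Average steady-state concentration ∝ 1/CL, so new value = 66.6 / 0.7595 = 87.7 μg/mL.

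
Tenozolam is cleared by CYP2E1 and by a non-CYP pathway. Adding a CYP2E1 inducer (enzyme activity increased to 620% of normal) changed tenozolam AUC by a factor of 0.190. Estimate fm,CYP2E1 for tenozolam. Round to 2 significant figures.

Write x for the fraction cleared via CYP2E1. The observed AUC change means clearance rose to 1/0.190 = 5.263 of baseline.
Only the CYP2E1 route changed, so 5.263 = x·6.2 + (1 − x), giving x = 0.82.

0.82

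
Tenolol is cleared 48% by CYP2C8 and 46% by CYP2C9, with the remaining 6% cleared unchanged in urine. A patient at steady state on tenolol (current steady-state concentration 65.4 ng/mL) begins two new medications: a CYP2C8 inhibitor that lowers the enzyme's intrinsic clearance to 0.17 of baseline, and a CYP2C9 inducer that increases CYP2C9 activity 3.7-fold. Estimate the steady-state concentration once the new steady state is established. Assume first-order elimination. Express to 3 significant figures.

The CYP2C8 pathway (48% of clearance) is reduced to 0.17× activity: 0.48 × 0.17 = 0.0816.
The CYP2C9 pathway (46% of clearance) rises to 3.7× activity: 0.46 × 3.7 = 1.702.
The remaining 6% of clearance is unaffected.
CL_new/CL_old = 0.0816 + 1.702 + 0.06 = 1.8436.
New steady-state concentration = 65.4 / 1.8436 = 35.5 ng/mL (concentration scales inversely with clearance).

35.5 ng/mL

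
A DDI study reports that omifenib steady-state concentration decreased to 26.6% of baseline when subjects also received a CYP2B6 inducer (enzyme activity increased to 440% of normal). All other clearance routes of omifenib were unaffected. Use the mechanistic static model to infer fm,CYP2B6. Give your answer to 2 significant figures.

CL'/CL = 1 / 0.266 = 3.759
4.4·fm + (1 − fm) = 3.759
fm = (3.759 − 1) / (4.4 − 1) = 0.81

0.81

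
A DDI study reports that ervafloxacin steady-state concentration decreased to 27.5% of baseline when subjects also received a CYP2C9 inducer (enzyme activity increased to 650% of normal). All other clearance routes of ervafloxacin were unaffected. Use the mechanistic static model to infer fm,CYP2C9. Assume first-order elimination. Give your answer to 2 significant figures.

0.48

Let x = fm,CYP2C9. Because steady-state concentration ∝ 1/CL, relative clearance rose to 1/0.275 = 3.636.
Setting x·6.5 + (1 − x) = 3.636 and solving: x = (3.636 − 1)/(6.5 − 1) = 0.48.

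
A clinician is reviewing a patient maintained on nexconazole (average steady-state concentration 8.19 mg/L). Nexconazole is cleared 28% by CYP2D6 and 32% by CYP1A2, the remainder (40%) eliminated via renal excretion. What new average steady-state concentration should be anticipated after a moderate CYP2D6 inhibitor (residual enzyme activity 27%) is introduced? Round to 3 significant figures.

10.3 mg/L

The CYP2D6 pathway (28% of clearance) drops to 0.27× activity: 0.28 × 0.27 = 0.0756.
CYP1A2 (32%) and the residual 40% are unaffected.
CL_new/CL_old = 0.0756 + 0.32 + 0.4 = 0.7956.
New average steady-state concentration = baseline ÷ relative clearance = 8.19 / 0.7956 = 10.3 mg/L.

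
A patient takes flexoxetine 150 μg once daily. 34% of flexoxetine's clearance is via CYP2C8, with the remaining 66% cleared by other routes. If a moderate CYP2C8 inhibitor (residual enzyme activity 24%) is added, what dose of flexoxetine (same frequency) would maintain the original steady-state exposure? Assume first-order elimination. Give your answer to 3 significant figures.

111 μg

The CYP2C8 pathway (34% of clearance) is reduced to 0.24× activity: 0.34 × 0.24 = 0.0816.
Non-CYP routes (66%) are unchanged.
CL_new/CL_old = 0.0816 + 0.66 = 0.7416.
Css,avg = (dose rate)/CL, so holding Css fixed requires dose ∝ CL: 150 × 0.7416 = 111 μg.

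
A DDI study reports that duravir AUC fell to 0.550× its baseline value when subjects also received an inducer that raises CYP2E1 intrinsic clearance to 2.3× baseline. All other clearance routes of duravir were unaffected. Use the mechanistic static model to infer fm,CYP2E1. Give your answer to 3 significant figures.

0.629

CL'/CL = 1 / 0.550 = 1.818
2.3·fm + (1 − fm) = 1.818
fm = (1.818 − 1) / (2.3 − 1) = 0.629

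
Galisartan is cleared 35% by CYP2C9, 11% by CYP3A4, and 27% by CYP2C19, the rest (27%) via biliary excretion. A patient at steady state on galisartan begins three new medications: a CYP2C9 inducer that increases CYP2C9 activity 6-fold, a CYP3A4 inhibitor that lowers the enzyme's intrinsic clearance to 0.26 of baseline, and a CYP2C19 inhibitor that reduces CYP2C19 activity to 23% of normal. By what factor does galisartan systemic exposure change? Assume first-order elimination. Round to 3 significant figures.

0.406

CYP2C9: 0.35 × 6 = 2.1
CYP3A4: 0.11 × 0.26 = 0.0286
CYP2C19: 0.27 × 0.23 = 0.0621
Other: 0.27 (unchanged)
CL_new/CL_old = 2.1 + 0.0286 + 0.0621 + 0.27 = 2.4607.
Systemic exposure ∝ 1/CL: fold-change = 1 / 2.4607 = 0.406.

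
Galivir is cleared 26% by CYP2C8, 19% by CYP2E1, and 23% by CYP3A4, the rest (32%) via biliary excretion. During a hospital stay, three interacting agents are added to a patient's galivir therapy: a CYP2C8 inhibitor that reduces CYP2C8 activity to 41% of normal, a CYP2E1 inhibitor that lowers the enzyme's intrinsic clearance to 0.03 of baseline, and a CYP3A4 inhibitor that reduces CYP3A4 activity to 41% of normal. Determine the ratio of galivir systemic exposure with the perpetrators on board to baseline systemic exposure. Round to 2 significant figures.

The CYP2C8 pathway (26% of clearance) falls to 0.41× activity: 0.26 × 0.41 = 0.1066.
The CYP2E1 pathway (19% of clearance) falls to 0.03× activity: 0.19 × 0.03 = 0.0057.
The CYP3A4 pathway (23% of clearance) is reduced to 0.41× activity: 0.23 × 0.41 = 0.0943.
Non-CYP routes (32%) are unchanged.
CL_new/CL_old = 0.1066 + 0.0057 + 0.0943 + 0.32 = 0.5266.
Because systemic exposure varies inversely with clearance, the combined effect is 1 / 0.5266 = 1.9.

1.9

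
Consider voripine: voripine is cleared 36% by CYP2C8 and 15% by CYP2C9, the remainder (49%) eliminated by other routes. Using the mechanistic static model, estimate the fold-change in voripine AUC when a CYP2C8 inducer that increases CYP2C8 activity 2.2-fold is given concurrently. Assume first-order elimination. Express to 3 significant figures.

0.698

The CYP2C8 pathway (36% of clearance) increases to 2.2× activity: 0.36 × 2.2 = 0.792.
CYP2C9 (15%) and the residual 49% are unaffected.
New clearance relative to baseline: 0.792 + 0.15 + 0.49 = 1.432.
AUC is inversely proportional to clearance, so the fold-change is 1 / 1.432 = 0.698.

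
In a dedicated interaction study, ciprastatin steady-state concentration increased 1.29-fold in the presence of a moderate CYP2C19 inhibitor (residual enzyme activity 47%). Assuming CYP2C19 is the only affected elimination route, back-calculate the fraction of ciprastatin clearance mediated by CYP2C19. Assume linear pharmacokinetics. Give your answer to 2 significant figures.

Call the CYP2C19 fraction fm. After the interaction, CL_new/CL_old = fm × 0.47 + (1 − fm).
Steady-state concentration ratio = 1 / (new CL fraction), so new CL fraction = 1 / 1.29 = 0.7752.
fm × 0.47 + 1 − fm = 0.7752  ⇒  fm × (0.47 − 1) = −0.2248  ⇒  fm = 0.42.

0.42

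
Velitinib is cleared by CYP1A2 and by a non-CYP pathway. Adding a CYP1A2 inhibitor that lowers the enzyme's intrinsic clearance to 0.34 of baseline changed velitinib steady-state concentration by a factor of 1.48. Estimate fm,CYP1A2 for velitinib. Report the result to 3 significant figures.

Let fm be the CYP1A2 fraction. New clearance relative to baseline = fm × 0.34 + (1 − fm).
Steady-state concentration ratio = 1 / (new CL fraction), so new CL fraction = 1 / 1.48 = 0.6757.
fm × 0.34 + 1 − fm = 0.6757  ⇒  fm × (0.34 − 1) = −0.3243  ⇒  fm = 0.491.

0.491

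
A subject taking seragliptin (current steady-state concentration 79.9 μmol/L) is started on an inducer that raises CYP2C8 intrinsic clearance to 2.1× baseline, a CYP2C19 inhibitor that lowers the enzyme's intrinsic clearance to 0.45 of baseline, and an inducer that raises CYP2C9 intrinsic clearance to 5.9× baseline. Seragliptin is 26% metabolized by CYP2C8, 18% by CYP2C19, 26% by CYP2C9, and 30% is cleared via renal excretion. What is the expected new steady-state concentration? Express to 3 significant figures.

The CYP2C8 pathway (26% of clearance) rises to 2.1× activity: 0.26 × 2.1 = 0.546.
The CYP2C19 pathway (18% of clearance) drops to 0.45× activity: 0.18 × 0.45 = 0.081.
The CYP2C9 pathway (26% of clearance) increases to 5.9× activity: 0.26 × 5.9 = 1.534.
Non-CYP routes (30%) are unchanged.
Relative clearance = 0.546 + 0.081 + 1.534 + 0.3 = 2.461.
Dividing the baseline by the relative clearance: 79.9 / 2.461 = 32.5 μmol/L.

32.5 μmol/L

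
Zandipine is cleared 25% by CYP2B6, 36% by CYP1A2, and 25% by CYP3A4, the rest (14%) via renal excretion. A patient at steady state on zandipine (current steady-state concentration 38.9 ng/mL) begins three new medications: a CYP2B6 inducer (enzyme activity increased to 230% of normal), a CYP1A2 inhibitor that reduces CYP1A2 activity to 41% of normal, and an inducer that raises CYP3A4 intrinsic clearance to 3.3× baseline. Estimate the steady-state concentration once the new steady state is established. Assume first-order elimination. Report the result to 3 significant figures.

23.1 ng/mL

CYP2B6: 0.25 × 2.3 = 0.575
CYP1A2: 0.36 × 0.41 = 0.1476
CYP3A4: 0.25 × 3.3 = 0.825
Other: 0.14 (unchanged)
Relative clearance = 0.575 + 0.1476 + 0.825 + 0.14 = 1.6876.
New steady-state concentration = 38.9 / 1.6876 = 23.1 ng/mL (concentration scales inversely with clearance).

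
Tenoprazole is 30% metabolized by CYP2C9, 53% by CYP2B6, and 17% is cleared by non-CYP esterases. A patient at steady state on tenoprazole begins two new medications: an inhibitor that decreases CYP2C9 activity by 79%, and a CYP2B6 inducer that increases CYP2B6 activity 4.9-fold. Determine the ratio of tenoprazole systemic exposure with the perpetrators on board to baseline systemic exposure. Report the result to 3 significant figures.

0.353

The CYP2C9 pathway (30% of clearance) falls to 0.21× activity: 0.3 × 0.21 = 0.063.
The CYP2B6 pathway (53% of clearance) rises to 4.9× activity: 0.53 × 4.9 = 2.597.
Non-CYP routes (17%) are unchanged.
New clearance relative to baseline: 0.063 + 2.597 + 0.17 = 2.83.
Because systemic exposure varies inversely with clearance, the combined effect is 1 / 2.83 = 0.353.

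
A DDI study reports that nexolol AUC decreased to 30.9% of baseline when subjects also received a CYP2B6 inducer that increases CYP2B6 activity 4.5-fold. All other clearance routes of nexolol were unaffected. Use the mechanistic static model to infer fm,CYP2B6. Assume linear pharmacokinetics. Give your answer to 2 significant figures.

0.64

CL'/CL = 1 / 0.309 = 3.236
4.5·fm + (1 − fm) = 3.236
fm = (3.236 − 1) / (4.5 − 1) = 0.64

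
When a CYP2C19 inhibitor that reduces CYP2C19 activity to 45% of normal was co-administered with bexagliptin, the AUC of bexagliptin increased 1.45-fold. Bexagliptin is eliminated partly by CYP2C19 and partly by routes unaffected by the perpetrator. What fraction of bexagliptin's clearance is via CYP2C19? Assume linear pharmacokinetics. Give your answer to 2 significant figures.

Call the CYP2C19 fraction fm. After the interaction, CL_new/CL_old = fm × 0.45 + (1 − fm).
AUC ratio = 1 / (new CL fraction), so new CL fraction = 1 / 1.45 = 0.6897.
fm × 0.45 + 1 − fm = 0.6897  ⇒  fm × (0.45 − 1) = −0.3103  ⇒  fm = 0.56.

0.56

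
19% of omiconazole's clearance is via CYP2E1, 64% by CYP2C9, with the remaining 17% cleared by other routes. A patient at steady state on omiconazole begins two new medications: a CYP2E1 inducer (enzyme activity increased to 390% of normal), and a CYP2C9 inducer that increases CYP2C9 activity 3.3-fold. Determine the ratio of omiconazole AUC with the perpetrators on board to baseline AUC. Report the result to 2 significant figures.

0.33

CYP2E1: 0.19 × 3.9 = 0.741
CYP2C9: 0.64 × 3.3 = 2.112
Other: 0.17 (unchanged)
CL_new/CL_old = 0.741 + 2.112 + 0.17 = 3.023.
Net AUC ratio = 1 / 3.023 = 0.33.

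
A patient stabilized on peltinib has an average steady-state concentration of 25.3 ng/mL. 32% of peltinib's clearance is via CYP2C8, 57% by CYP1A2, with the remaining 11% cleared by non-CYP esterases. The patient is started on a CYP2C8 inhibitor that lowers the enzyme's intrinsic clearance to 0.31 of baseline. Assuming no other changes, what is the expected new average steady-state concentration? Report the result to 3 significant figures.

32.5 ng/mL

CYP2C8: 0.32 × 0.31 = 0.0992
CYP1A2: 0.57 (unchanged)
Other: 0.11 (unchanged)
CL_new/CL_old = 0.0992 + 0.57 + 0.11 = 0.7792.
New average steady-state concentration = baseline ÷ relative clearance = 25.3 / 0.7792 = 32.5 ng/mL.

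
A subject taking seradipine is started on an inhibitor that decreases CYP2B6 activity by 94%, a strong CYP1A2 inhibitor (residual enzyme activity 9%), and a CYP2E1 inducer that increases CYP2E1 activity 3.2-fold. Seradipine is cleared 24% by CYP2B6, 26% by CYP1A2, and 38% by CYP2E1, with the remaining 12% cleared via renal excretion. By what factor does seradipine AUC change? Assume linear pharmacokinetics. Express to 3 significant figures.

0.728

The CYP2B6 pathway (24% of clearance) is reduced to 0.06× activity: 0.24 × 0.06 = 0.0144.
The CYP1A2 pathway (26% of clearance) is reduced to 0.09× activity: 0.26 × 0.09 = 0.0234.
The CYP2E1 pathway (38% of clearance) is boosted to 3.2× activity: 0.38 × 3.2 = 1.216.
The remaining 12% of clearance is unaffected.
CL_new/CL_old = 0.0144 + 0.0234 + 1.216 + 0.12 = 1.3738.
AUC ∝ 1/CL: fold-change = 1 / 1.3738 = 0.728.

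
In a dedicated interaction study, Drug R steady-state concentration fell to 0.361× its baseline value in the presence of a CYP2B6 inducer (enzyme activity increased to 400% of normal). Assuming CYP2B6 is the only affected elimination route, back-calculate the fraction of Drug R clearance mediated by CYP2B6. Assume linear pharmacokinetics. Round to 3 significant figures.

0.590

Write x for the fraction cleared via CYP2B6. The observed steady-state concentration change means clearance rose to 1/0.361 = 2.77 of baseline.
Setting x·4 + (1 − x) = 2.77 and solving: x = (2.77 − 1)/(4 − 1) = 0.590.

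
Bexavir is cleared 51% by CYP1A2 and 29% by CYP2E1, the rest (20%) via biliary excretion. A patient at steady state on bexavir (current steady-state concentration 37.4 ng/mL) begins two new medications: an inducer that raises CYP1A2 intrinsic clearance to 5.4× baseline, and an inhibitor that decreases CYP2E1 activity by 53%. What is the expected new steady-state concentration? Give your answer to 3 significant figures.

12.1 ng/mL

The CYP1A2 pathway (51% of clearance) is boosted to 5.4× activity: 0.51 × 5.4 = 2.754.
The CYP2E1 pathway (29% of clearance) drops to 0.47× activity: 0.29 × 0.47 = 0.1363.
The remaining 20% of clearance is unaffected.
New clearance relative to baseline: 2.754 + 0.1363 + 0.2 = 3.0903.
Steady-state concentration ∝ 1/CL: new value = 37.4 / 3.0903 = 12.1 ng/mL.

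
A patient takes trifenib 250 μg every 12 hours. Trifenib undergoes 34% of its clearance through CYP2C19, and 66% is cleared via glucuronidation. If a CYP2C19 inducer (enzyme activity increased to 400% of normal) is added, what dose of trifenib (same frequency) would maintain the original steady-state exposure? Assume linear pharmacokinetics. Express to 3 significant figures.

The CYP2C19 pathway (34% of clearance) is boosted to 4× activity: 0.34 × 4 = 1.36.
The remaining 66% of clearance is unaffected.
New clearance relative to baseline: 1.36 + 0.66 = 2.02.
To maintain the same steady-state level, dose must scale with clearance: new dose = 250 × 2.02 = 505 μg.

505 μg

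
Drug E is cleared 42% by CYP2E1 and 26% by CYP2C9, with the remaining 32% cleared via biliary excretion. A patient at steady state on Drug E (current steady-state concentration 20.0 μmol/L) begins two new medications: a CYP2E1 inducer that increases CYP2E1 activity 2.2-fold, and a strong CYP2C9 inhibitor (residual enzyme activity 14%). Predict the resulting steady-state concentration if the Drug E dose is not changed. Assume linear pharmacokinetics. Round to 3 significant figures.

15.6 μmol/L

CYP2E1: 0.42 × 2.2 = 0.924
CYP2C9: 0.26 × 0.14 = 0.0364
Other: 0.32 (unchanged)
Relative clearance = 0.924 + 0.0364 + 0.32 = 1.2804.
Dividing the baseline by the relative clearance: 20.0 / 1.2804 = 15.6 μmol/L.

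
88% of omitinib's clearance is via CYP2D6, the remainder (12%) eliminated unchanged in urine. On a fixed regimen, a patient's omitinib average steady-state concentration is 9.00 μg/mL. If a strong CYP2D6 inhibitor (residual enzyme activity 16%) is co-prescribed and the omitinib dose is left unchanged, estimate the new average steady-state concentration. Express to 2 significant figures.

35 μg/mL

The CYP2D6 pathway (88% of clearance) falls to 0.16× activity: 0.88 × 0.16 = 0.1408.
Non-CYP routes (12%) are unchanged.
CL_new/CL_old = 0.1408 + 0.12 = 0.2608.
Average steady-state concentration ∝ 1/CL, so new value = 9.00 / 0.2608 = 35 μg/mL.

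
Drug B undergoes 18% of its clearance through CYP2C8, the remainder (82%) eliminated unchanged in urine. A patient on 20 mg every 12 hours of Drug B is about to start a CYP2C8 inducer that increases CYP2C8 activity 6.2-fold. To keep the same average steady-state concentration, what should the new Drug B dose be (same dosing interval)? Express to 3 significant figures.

CYP2C8: 0.18 × 6.2 = 1.116
Other: 0.82 (unchanged)
New clearance relative to baseline: 1.116 + 0.82 = 1.936.
To maintain the same steady-state level, dose must scale with clearance: new dose = 20 × 1.936 = 38.7 mg.

38.7 mg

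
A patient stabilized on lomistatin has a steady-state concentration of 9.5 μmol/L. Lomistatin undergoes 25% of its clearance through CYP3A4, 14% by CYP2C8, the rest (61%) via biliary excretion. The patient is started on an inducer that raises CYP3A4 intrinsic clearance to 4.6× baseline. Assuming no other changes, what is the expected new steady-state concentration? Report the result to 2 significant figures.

5.0 μmol/L

The CYP3A4 pathway (25% of clearance) is boosted to 4.6× activity: 0.25 × 4.6 = 1.15.
CYP2C8 (14%) and the residual 61% are unaffected.
New clearance relative to baseline: 1.15 + 0.14 + 0.61 = 1.9.
With dosing unchanged, steady-state concentration scales as 1/CL: 9.5 / 1.9 = 5.0 μmol/L.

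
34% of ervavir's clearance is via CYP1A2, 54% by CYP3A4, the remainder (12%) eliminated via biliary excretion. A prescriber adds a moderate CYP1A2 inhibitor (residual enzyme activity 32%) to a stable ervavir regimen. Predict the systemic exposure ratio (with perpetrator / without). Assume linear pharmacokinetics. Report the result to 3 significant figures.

1.30

CYP1A2: 0.34 × 0.32 = 0.1088
CYP3A4: 0.54 (unchanged)
Other: 0.12 (unchanged)
New clearance relative to baseline: 0.1088 + 0.54 + 0.12 = 0.7688.
Systemic exposure is inversely proportional to clearance, so the fold-change is 1 / 0.7688 = 1.30.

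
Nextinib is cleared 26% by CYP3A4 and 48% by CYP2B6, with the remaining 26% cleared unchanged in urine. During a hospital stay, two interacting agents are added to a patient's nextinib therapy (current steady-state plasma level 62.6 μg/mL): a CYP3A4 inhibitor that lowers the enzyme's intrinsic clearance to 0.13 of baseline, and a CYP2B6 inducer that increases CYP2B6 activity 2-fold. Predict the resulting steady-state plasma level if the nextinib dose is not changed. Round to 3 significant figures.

CYP3A4: 0.26 × 0.13 = 0.0338
CYP2B6: 0.48 × 2 = 0.96
Other: 0.26 (unchanged)
New clearance relative to baseline: 0.0338 + 0.96 + 0.26 = 1.2538.
Steady-state plasma level ∝ 1/CL: new value = 62.6 / 1.2538 = 49.9 μg/mL.

49.9 μg/mL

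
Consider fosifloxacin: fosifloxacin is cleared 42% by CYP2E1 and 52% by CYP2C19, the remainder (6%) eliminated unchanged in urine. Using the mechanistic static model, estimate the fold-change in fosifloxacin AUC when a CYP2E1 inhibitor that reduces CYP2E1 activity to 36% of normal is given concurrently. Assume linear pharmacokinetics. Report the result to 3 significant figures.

1.37

CYP2E1: 0.42 × 0.36 = 0.1512
CYP2C19: 0.52 (unchanged)
Other: 0.06 (unchanged)
Relative clearance = 0.1512 + 0.52 + 0.06 = 0.7312.
AUC is inversely proportional to clearance, so the fold-change is 1 / 0.7312 = 1.37.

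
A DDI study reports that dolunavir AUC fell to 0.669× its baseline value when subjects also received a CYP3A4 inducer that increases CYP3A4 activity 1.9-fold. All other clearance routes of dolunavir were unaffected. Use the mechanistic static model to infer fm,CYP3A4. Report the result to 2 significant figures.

Let x = fm,CYP3A4. Because AUC ∝ 1/CL, relative clearance rose to 1/0.669 = 1.495.
Setting x·1.9 + (1 − x) = 1.495 and solving: x = (1.495 − 1)/(1.9 − 1) = 0.55.

0.55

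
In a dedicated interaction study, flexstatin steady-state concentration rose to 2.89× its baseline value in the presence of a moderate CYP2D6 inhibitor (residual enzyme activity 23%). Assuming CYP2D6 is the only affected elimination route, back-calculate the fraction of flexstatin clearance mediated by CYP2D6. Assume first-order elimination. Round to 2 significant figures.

0.85

Write x for the fraction cleared via CYP2D6. The observed steady-state concentration change means clearance fell to 1/2.89 = 0.346 of baseline.
Only the CYP2D6 route changed, so 0.346 = x·0.23 + (1 − x), giving x = 0.85.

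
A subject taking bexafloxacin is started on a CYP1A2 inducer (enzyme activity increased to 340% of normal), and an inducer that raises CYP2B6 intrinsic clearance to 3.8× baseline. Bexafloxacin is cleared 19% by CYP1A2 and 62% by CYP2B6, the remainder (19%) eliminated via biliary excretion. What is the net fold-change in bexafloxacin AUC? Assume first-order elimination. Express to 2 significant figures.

0.31

CYP1A2: 0.19 × 3.4 = 0.646
CYP2B6: 0.62 × 3.8 = 2.356
Other: 0.19 (unchanged)
Relative clearance = 0.646 + 2.356 + 0.19 = 3.192.
AUC ∝ 1/CL: fold-change = 1 / 3.192 = 0.31.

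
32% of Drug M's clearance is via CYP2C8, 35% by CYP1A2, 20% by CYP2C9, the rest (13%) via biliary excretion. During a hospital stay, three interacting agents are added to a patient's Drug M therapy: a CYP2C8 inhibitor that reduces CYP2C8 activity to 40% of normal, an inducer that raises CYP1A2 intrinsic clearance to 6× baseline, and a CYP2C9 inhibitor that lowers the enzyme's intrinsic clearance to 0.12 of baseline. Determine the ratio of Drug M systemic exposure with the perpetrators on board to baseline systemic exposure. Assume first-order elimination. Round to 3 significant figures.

0.420

The CYP2C8 pathway (32% of clearance) is reduced to 0.4× activity: 0.32 × 0.4 = 0.128.
The CYP1A2 pathway (35% of clearance) rises to 6× activity: 0.35 × 6 = 2.1.
The CYP2C9 pathway (20% of clearance) falls to 0.12× activity: 0.2 × 0.12 = 0.024.
The remaining 13% of clearance is unaffected.
New clearance relative to baseline: 0.128 + 2.1 + 0.024 + 0.13 = 2.382.
Net systemic exposure ratio = 1 / 2.382 = 0.420.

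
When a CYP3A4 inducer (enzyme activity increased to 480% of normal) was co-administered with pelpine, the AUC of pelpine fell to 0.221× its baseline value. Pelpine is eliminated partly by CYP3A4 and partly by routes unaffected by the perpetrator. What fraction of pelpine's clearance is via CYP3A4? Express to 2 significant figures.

Let x = fm,CYP3A4. Because AUC ∝ 1/CL, relative clearance rose to 1/0.221 = 4.525.
Setting x·4.8 + (1 − x) = 4.525 and solving: x = (4.525 − 1)/(4.8 − 1) = 0.93.

0.93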